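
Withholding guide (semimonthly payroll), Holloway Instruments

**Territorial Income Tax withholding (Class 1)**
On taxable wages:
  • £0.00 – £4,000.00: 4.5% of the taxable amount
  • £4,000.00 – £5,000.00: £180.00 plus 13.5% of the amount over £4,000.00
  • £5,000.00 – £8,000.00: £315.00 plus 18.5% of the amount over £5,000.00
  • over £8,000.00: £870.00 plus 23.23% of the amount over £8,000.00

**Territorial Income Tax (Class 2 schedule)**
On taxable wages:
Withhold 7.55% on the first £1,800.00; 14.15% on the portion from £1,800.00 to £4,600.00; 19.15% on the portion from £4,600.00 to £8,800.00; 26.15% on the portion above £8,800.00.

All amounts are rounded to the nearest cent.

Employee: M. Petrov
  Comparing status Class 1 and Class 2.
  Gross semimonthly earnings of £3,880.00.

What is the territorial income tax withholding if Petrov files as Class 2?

£430.22

Territorial Income Tax (Class 2): taxable = £3,880.00
  £135.90 + 14.15% × (£3,880.00 − £1,800.00) = £135.90 + 14.15% × £2,080.00 = £430.22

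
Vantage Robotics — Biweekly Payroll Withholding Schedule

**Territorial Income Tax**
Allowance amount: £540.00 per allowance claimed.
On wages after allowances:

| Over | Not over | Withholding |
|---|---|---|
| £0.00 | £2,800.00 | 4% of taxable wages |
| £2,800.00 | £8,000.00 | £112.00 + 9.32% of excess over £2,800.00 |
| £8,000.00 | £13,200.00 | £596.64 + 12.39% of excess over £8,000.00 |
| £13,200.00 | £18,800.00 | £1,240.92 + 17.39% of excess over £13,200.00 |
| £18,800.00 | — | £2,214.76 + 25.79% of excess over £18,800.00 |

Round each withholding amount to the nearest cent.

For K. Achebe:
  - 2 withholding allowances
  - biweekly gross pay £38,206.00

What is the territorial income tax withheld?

Territorial Income Tax: taxable = £38,206.00 − 2×£540.00 = £37,126.00
  £2,214.76 + 25.79% × (£37,126.00 − £18,800.00) = £2,214.76 + 25.79% × £18,326.00 = £6,941.04

£6,941.04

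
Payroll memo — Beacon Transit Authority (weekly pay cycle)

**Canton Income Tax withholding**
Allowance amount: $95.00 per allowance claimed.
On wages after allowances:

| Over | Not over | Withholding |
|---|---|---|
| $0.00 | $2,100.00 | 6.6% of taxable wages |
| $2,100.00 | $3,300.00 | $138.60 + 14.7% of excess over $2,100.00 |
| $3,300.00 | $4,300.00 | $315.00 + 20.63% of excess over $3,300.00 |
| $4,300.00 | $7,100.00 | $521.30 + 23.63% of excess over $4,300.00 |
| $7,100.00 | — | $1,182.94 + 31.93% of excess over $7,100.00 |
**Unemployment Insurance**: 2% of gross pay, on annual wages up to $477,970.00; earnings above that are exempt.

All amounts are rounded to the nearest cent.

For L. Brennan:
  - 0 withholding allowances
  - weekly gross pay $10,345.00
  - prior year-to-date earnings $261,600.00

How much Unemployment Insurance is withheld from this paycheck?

Unemployment Insurance: 2% × $10,345.00 = $206.90

$206.90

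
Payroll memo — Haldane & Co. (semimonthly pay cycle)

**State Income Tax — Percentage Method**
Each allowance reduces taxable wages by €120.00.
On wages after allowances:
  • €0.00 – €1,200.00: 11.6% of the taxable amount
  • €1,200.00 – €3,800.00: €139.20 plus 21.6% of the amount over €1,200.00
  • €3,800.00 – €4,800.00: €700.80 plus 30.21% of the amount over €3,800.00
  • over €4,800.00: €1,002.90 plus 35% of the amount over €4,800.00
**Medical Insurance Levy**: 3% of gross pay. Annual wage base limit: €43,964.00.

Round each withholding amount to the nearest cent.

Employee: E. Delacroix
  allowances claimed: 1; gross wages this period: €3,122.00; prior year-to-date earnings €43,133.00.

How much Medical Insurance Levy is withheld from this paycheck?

Medical Insurance Levy: cap €43,964.00 − YTD €43,133.00 = €831.00 subject; 3% × €831.00 = €24.93

€24.93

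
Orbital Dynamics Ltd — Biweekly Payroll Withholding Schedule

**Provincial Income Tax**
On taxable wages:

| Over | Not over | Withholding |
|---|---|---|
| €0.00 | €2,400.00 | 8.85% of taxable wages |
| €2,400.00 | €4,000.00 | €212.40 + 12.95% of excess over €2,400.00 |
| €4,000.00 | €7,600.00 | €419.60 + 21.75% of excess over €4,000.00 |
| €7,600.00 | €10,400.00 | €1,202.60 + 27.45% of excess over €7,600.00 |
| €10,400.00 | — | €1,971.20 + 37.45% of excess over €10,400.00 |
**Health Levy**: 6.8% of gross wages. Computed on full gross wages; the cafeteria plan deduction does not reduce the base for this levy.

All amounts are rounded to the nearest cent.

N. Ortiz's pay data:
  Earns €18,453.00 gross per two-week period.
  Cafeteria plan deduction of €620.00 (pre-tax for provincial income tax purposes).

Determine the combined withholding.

Provincial Income Tax: taxable = €18,453.00 − €620.00 = €17,833.00
  €1,971.20 + 37.45% × (€17,833.00 − €10,400.00) = €1,971.20 + 37.45% × €7,433.00 = €4,754.86
Health Levy: 6.8% × €18,453.00 = €1,254.80
Total: €4,754.86 + €1,254.80 = €6,009.66

€6,009.66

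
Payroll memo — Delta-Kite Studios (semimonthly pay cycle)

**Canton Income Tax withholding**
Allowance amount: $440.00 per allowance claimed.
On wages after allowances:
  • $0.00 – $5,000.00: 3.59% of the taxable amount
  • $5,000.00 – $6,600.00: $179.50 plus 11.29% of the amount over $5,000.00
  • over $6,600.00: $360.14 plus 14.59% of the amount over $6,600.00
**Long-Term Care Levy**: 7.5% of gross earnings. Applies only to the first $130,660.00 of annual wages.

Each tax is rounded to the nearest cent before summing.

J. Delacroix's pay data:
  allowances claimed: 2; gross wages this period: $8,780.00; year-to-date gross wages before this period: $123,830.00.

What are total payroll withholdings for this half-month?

$1,062.06

Canton Income Tax: taxable = $8,780.00 − 2×$440.00 = $7,900.00
  $360.14 + 14.59% × ($7,900.00 − $6,600.00) = $360.14 + 14.59% × $1,300.00 = $549.81
Long-Term Care Levy: cap $130,660.00 − YTD $123,830.00 = $6,830.00 subject; 7.5% × $6,830.00 = $512.25
Total: $549.81 + $512.25 = $1,062.06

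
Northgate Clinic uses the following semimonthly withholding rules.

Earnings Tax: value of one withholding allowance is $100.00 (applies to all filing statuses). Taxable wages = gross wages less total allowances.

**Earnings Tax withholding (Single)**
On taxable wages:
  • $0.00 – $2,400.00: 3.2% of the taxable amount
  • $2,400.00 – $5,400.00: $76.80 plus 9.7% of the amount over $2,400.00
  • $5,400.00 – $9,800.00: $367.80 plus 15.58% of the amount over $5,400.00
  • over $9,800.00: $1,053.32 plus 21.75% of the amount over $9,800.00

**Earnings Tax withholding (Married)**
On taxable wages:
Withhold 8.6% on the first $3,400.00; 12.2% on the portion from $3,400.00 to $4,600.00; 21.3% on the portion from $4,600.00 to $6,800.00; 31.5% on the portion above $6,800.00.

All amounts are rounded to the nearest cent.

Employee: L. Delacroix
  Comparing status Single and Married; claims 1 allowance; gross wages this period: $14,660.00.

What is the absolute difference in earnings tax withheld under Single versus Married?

$1,263.18

Earnings Tax (Single): taxable = $14,660.00 − 1×$100.00 = $14,560.00
  $1,053.32 + 21.75% × ($14,560.00 − $9,800.00) = $1,053.32 + 21.75% × $4,760.00 = $2,088.62
Earnings Tax (Married): taxable = $14,660.00 − 1×$100.00 = $14,560.00
  $907.40 + 31.5% × ($14,560.00 − $6,800.00) = $907.40 + 31.5% × $7,760.00 = $3,351.80
Difference: |$2,088.62 − $3,351.80| = $1,263.18 (higher under Married)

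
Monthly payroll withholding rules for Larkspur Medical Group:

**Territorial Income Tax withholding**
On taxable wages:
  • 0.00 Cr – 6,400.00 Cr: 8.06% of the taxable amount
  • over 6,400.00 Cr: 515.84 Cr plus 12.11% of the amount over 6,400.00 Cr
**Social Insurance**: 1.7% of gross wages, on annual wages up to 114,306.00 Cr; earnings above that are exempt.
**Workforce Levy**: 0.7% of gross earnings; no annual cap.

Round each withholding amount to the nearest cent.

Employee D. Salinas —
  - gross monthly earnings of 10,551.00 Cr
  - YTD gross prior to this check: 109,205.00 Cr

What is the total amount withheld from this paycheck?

Territorial Income Tax: taxable = 10,551.00 Cr
  515.84 Cr + 12.11% × (10,551.00 Cr − 6,400.00 Cr) = 515.84 Cr + 12.11% × 4,151.00 Cr = 1,018.53 Cr
Social Insurance: cap 114,306.00 Cr − YTD 109,205.00 Cr = 5,101.00 Cr subject; 1.7% × 5,101.00 Cr = 86.72 Cr
Workforce Levy: 0.7% × 10,551.00 Cr = 73.86 Cr
Total: 1,018.53 Cr + 86.72 Cr + 73.86 Cr = 1,179.11 Cr

1,179.11 Cr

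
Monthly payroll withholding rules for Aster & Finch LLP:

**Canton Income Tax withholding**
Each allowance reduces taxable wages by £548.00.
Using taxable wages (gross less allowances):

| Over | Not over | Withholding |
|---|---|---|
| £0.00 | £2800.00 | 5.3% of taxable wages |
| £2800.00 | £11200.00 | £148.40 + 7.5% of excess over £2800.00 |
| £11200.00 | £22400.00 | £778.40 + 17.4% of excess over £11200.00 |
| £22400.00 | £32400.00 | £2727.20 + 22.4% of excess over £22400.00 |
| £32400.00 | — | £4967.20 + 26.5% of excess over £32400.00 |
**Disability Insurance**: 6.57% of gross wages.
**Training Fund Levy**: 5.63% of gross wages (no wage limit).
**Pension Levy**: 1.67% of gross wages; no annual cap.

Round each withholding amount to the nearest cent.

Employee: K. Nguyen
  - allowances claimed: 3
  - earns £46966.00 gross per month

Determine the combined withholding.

Canton Income Tax: taxable = £46966.00 − 3×£548.00 = £45322.00
  £4967.20 + 26.5% × (£45322.00 − £32400.00) = £4967.20 + 26.5% × £12922.00 = £8391.53
Disability Insurance: 6.57% × £46966.00 = £3085.67
Training Fund Levy: 5.63% × £46966.00 = £2644.19
Pension Levy: 1.67% × £46966.00 = £784.33
Total: £8391.53 + £3085.67 + £2644.19 + £784.33 = £14905.72

£14905.72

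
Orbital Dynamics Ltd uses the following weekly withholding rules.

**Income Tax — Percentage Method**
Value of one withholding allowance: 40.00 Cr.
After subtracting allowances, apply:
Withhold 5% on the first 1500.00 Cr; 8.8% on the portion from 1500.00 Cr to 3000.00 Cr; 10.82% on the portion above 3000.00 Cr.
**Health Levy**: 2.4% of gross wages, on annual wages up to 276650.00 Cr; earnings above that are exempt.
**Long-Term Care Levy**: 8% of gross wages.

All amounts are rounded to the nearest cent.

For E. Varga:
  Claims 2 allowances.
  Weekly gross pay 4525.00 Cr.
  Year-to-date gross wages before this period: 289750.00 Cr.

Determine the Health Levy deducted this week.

Health Levy: YTD 289750.00 Cr ≥ cap 276650.00 Cr → 0.00 Cr

0.00 Cr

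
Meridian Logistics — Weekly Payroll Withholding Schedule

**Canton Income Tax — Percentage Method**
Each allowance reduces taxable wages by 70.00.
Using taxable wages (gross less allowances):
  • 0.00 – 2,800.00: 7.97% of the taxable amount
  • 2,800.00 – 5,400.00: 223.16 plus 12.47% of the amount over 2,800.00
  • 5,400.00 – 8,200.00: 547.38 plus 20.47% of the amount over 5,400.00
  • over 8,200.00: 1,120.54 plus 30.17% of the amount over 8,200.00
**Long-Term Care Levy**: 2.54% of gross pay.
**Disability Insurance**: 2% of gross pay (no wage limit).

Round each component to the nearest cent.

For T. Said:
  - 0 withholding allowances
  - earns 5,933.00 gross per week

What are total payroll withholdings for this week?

925.85

Canton Income Tax: taxable = 5,933.00
  547.38 + 20.47% × (5,933.00 − 5,400.00) = 547.38 + 20.47% × 533.00 = 656.49
Long-Term Care Levy: 2.54% × 5,933.00 = 150.70
Disability Insurance: 2% × 5,933.00 = 118.66
Total: 656.49 + 150.70 + 118.66 = 925.85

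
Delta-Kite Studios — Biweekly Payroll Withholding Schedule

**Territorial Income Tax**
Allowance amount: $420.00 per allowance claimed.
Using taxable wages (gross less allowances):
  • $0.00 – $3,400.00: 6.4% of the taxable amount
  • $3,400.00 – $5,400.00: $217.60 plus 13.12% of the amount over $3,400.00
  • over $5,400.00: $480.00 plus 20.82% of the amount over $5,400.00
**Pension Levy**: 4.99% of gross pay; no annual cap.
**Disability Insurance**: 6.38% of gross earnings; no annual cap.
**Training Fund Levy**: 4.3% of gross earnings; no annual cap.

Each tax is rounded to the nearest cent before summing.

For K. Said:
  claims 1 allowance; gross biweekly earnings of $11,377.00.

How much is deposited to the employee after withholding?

$7,957.26

Territorial Income Tax: taxable = $11,377.00 − 1×$420.00 = $10,957.00
  $480.00 + 20.82% × ($10,957.00 − $5,400.00) = $480.00 + 20.82% × $5,557.00 = $1,636.97
Pension Levy: 4.99% × $11,377.00 = $567.71
Disability Insurance: 6.38% × $11,377.00 = $725.85
Training Fund Levy: 4.3% × $11,377.00 = $489.21
Total withheld: $1,636.97 + $567.71 + $725.85 + $489.21 = $3,419.74
Net pay: $11,377.00 − $3,419.74 = $7,957.26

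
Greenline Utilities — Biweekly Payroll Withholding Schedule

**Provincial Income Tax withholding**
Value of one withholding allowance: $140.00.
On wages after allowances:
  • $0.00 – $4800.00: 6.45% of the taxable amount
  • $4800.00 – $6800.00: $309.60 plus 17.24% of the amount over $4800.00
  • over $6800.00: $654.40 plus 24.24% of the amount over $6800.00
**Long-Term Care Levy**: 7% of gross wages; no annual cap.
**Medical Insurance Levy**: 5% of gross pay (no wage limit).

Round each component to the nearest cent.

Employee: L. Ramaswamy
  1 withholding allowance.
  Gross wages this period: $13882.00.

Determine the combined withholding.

Provincial Income Tax: taxable = $13882.00 − 1×$140.00 = $13742.00
  $654.40 + 24.24% × ($13742.00 − $6800.00) = $654.40 + 24.24% × $6942.00 = $2337.14
Long-Term Care Levy: 7% × $13882.00 = $971.74
Medical Insurance Levy: 5% × $13882.00 = $694.10
Total: $2337.14 + $971.74 + $694.10 = $4002.98

$4002.98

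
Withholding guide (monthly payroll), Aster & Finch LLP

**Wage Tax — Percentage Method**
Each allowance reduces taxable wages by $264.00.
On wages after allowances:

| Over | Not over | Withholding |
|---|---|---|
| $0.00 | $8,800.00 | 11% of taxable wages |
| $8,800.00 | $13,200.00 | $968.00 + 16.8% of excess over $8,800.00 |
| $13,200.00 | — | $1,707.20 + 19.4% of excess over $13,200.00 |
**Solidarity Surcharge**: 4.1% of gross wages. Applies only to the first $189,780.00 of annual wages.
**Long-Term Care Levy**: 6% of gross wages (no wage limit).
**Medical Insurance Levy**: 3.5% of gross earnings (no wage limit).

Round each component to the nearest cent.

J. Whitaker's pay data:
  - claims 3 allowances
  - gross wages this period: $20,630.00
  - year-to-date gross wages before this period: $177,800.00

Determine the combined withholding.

$5,446.00

Wage Tax: taxable = $20,630.00 − 3×$264.00 = $19,838.00
  $1,707.20 + 19.4% × ($19,838.00 − $13,200.00) = $1,707.20 + 19.4% × $6,638.00 = $2,994.97
Solidarity Surcharge: cap $189,780.00 − YTD $177,800.00 = $11,980.00 subject; 4.1% × $11,980.00 = $491.18
Long-Term Care Levy: 6% × $20,630.00 = $1,237.80
Medical Insurance Levy: 3.5% × $20,630.00 = $722.05
Total: $2,994.97 + $491.18 + $1,237.80 + $722.05 = $5,446.00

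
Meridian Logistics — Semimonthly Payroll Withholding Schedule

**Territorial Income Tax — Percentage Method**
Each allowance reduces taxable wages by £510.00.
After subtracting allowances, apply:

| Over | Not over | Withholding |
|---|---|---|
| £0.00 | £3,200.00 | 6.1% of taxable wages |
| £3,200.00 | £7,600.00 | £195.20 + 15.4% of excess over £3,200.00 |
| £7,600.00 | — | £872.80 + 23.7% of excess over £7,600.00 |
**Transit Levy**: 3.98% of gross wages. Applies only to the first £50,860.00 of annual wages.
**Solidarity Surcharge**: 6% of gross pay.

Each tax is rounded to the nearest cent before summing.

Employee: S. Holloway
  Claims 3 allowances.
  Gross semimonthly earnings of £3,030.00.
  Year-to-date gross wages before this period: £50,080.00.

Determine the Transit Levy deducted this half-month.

£31.04

Transit Levy: cap £50,860.00 − YTD £50,080.00 = £780.00 subject; 3.98% × £780.00 = £31.04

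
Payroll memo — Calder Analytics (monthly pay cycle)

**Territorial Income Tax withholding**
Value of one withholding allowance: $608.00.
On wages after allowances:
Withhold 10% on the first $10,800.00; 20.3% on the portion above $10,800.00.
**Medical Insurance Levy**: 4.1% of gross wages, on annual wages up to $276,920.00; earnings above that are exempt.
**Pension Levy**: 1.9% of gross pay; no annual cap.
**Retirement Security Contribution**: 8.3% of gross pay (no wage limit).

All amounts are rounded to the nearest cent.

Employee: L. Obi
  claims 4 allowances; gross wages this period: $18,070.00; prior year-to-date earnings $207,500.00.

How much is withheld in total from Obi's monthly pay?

$4,646.12

Territorial Income Tax: taxable = $18,070.00 − 4×$608.00 = $15,638.00
  $1,080.00 + 20.3% × ($15,638.00 − $10,800.00) = $1,080.00 + 20.3% × $4,838.00 = $2,062.11
Medical Insurance Levy: 4.1% × $18,070.00 = $740.87
Pension Levy: 1.9% × $18,070.00 = $343.33
Retirement Security Contribution: 8.3% × $18,070.00 = $1,499.81
Total: $2,062.11 + $740.87 + $343.33 + $1,499.81 = $4,646.12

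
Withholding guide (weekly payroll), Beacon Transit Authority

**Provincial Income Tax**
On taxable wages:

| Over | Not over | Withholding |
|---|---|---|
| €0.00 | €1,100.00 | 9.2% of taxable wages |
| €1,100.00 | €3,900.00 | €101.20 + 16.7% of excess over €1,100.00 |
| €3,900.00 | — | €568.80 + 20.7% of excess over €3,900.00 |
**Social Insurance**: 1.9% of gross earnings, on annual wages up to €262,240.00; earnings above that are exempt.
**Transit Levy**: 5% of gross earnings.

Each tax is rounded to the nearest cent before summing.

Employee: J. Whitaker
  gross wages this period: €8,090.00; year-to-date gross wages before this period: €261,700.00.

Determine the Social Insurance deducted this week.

Social Insurance: cap €262,240.00 − YTD €261,700.00 = €540.00 subject; 1.9% × €540.00 = €10.26

€10.26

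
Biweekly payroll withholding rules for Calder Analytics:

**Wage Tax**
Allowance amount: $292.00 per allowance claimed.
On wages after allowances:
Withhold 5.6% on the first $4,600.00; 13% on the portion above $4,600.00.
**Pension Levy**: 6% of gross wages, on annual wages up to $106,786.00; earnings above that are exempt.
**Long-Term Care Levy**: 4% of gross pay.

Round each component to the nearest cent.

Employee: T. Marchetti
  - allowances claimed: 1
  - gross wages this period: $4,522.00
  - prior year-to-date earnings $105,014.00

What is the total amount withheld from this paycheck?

$524.08

Wage Tax: taxable = $4,522.00 − 1×$292.00 = $4,230.00
  5.6% × $4,230.00 = $236.88
Pension Levy: cap $106,786.00 − YTD $105,014.00 = $1,772.00 subject; 6% × $1,772.00 = $106.32
Long-Term Care Levy: 4% × $4,522.00 = $180.88
Total: $236.88 + $106.32 + $180.88 = $524.08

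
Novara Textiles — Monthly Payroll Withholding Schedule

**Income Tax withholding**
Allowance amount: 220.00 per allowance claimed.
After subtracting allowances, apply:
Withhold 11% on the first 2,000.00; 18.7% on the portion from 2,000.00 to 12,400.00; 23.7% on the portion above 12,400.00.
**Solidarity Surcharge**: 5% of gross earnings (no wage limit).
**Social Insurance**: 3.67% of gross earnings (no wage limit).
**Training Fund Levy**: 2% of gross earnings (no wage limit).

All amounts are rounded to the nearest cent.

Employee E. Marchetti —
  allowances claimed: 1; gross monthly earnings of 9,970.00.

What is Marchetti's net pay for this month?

Income Tax: taxable = 9,970.00 − 1×220.00 = 9,750.00
  220.00 + 18.7% × (9,750.00 − 2,000.00) = 220.00 + 18.7% × 7,750.00 = 1,669.25
Solidarity Surcharge: 5% × 9,970.00 = 498.50
Social Insurance: 3.67% × 9,970.00 = 365.90
Training Fund Levy: 2% × 9,970.00 = 199.40
Total withheld: 1,669.25 + 498.50 + 365.90 + 199.40 = 2,733.05
Net pay: 9,970.00 − 2,733.05 = 7,236.95

7,236.95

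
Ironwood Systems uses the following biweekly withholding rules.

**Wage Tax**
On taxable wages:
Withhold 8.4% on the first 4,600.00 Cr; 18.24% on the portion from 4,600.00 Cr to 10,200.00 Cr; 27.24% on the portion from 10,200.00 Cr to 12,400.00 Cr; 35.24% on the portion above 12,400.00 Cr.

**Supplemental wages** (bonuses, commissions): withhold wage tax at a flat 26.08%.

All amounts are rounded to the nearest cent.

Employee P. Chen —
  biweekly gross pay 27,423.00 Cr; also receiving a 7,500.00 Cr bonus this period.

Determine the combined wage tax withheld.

9,257.23 Cr

Wage Tax: taxable = 27,423.00 Cr
  2,007.12 Cr + 35.24% × (27,423.00 Cr − 12,400.00 Cr) = 2,007.12 Cr + 35.24% × 15,023.00 Cr = 7,301.23 Cr
Supplemental (26.08% flat on bonus): 26.08% × 7,500.00 Cr = 1,956.00 Cr
Total wage tax: 7,301.23 Cr + 1,956.00 Cr = 9,257.23 Cr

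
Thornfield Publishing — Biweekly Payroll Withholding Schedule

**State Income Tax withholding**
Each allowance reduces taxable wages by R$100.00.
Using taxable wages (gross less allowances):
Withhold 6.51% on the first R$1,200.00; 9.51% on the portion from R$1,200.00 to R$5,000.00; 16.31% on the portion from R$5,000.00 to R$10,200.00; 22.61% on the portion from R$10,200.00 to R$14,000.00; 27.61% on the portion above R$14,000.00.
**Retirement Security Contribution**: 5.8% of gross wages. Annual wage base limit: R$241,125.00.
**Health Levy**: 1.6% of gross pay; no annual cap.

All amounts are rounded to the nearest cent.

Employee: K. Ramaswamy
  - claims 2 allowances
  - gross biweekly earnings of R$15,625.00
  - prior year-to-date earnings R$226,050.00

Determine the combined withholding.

R$3,664.59

State Income Tax: taxable = R$15,625.00 − 2×R$100.00 = R$15,425.00
  R$2,146.80 + 27.61% × (R$15,425.00 − R$14,000.00) = R$2,146.80 + 27.61% × R$1,425.00 = R$2,540.24
Retirement Security Contribution: cap R$241,125.00 − YTD R$226,050.00 = R$15,075.00 subject; 5.8% × R$15,075.00 = R$874.35
Health Levy: 1.6% × R$15,625.00 = R$250.00
Total: R$2,540.24 + R$874.35 + R$250.00 = R$3,664.59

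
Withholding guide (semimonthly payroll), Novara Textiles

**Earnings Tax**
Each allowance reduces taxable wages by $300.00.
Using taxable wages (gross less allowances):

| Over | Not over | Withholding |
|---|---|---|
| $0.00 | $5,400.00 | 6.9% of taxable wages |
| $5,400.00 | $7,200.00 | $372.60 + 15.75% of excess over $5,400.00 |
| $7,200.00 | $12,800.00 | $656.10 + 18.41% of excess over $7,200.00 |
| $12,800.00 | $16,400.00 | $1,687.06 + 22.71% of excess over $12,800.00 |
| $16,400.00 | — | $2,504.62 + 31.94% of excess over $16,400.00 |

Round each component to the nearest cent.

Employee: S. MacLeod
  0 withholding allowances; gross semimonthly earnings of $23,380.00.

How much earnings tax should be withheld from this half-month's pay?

Earnings Tax: taxable = $23,380.00
  $2,504.62 + 31.94% × ($23,380.00 − $16,400.00) = $2,504.62 + 31.94% × $6,980.00 = $4,734.03

$4,734.03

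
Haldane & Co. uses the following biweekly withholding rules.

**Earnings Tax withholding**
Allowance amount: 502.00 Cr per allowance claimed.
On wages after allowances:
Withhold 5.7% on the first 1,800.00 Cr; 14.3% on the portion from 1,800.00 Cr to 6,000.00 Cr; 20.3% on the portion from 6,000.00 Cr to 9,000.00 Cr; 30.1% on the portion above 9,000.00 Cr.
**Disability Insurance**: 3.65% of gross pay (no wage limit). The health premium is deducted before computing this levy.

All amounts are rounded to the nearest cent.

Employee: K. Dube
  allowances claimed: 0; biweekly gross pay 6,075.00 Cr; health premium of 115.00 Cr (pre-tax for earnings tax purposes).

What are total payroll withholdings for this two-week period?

915.02 Cr

Earnings Tax: taxable = 6,075.00 Cr − 115.00 Cr = 5,960.00 Cr
  102.60 Cr + 14.3% × (5,960.00 Cr − 1,800.00 Cr) = 102.60 Cr + 14.3% × 4,160.00 Cr = 697.48 Cr
Disability Insurance: 3.65% × 5,960.00 Cr = 217.54 Cr
Total: 697.48 Cr + 217.54 Cr = 915.02 Cr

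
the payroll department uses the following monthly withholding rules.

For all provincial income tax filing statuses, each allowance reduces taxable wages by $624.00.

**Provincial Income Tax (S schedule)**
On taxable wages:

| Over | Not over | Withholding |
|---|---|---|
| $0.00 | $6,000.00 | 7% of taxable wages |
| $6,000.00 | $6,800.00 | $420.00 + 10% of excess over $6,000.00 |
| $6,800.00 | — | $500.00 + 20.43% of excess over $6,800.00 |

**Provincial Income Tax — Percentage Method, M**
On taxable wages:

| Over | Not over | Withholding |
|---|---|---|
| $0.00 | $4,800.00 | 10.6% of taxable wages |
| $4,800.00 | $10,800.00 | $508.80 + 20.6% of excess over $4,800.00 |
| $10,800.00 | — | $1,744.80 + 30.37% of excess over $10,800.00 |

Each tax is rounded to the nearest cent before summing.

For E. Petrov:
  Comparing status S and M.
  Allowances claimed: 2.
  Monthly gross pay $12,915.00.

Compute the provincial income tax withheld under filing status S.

Provincial Income Tax (S): taxable = $12,915.00 − 2×$624.00 = $11,667.00
  $500.00 + 20.43% × ($11,667.00 − $6,800.00) = $500.00 + 20.43% × $4,867.00 = $1,494.33

$1,494.33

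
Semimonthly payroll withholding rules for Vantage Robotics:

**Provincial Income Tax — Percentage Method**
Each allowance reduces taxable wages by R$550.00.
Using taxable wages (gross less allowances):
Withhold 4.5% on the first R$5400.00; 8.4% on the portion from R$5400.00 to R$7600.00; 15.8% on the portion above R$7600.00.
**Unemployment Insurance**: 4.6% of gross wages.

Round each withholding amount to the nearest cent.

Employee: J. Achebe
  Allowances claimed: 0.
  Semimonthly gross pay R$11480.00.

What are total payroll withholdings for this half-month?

R$1568.92

Provincial Income Tax: taxable = R$11480.00
  R$427.80 + 15.8% × (R$11480.00 − R$7600.00) = R$427.80 + 15.8% × R$3880.00 = R$1040.84
Unemployment Insurance: 4.6% × R$11480.00 = R$528.08
Total: R$1040.84 + R$528.08 = R$1568.92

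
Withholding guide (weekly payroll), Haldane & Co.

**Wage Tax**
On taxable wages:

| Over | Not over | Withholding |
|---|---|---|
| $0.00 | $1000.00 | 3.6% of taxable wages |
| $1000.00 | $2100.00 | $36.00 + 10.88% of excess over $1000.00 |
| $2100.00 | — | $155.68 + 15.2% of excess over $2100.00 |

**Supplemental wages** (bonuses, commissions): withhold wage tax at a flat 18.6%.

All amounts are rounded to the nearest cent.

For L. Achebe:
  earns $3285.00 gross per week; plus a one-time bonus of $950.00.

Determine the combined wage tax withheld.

$512.50

Wage Tax: taxable = $3285.00
  $155.68 + 15.2% × ($3285.00 − $2100.00) = $155.68 + 15.2% × $1185.00 = $335.80
Supplemental (18.6% flat on bonus): 18.6% × $950.00 = $176.70
Total wage tax: $335.80 + $176.70 = $512.50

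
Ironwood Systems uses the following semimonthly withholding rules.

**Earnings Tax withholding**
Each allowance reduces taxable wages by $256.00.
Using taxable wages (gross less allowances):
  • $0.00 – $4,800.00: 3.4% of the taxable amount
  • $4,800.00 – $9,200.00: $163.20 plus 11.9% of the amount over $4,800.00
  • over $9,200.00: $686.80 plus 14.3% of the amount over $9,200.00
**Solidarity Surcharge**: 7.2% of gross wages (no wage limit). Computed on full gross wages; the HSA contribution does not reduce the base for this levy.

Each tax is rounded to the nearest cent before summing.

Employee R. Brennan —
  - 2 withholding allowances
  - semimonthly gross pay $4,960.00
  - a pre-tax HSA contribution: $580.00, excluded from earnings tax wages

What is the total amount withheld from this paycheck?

Earnings Tax: taxable = $4,960.00 − $580.00 − 2×$256.00 = $3,868.00
  3.4% × $3,868.00 = $131.51
Solidarity Surcharge: 7.2% × $4,960.00 = $357.12
Total: $131.51 + $357.12 = $488.63

$488.63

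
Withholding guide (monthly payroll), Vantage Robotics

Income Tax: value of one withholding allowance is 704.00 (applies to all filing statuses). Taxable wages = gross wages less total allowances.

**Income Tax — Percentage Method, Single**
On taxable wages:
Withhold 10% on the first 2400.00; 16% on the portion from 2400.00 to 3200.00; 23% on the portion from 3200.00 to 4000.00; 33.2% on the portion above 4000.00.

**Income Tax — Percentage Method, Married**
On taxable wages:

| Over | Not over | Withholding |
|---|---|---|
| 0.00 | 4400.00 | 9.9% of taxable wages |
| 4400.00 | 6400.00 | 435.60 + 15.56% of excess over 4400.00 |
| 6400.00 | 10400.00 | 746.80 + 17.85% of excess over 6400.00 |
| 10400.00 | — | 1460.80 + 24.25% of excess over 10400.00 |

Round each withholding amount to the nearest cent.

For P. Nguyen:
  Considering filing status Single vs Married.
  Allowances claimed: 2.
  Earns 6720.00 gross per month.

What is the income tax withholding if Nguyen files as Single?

Income Tax (Single): taxable = 6720.00 − 2×704.00 = 5312.00
  552.00 + 33.2% × (5312.00 − 4000.00) = 552.00 + 33.2% × 1312.00 = 987.58

987.58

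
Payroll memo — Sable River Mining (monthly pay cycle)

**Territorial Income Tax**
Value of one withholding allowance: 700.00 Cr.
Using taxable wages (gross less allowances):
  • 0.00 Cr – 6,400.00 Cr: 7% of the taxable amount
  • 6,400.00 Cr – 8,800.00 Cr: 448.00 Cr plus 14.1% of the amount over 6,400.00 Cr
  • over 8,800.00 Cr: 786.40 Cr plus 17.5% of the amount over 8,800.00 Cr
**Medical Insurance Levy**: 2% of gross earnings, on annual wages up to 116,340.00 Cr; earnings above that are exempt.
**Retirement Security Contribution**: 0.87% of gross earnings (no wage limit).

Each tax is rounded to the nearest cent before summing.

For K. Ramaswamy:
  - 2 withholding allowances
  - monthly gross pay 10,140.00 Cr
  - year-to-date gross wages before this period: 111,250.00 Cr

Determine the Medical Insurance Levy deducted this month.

Medical Insurance Levy: cap 116,340.00 Cr − YTD 111,250.00 Cr = 5,090.00 Cr subject; 2% × 5,090.00 Cr = 101.80 Cr

101.80 Cr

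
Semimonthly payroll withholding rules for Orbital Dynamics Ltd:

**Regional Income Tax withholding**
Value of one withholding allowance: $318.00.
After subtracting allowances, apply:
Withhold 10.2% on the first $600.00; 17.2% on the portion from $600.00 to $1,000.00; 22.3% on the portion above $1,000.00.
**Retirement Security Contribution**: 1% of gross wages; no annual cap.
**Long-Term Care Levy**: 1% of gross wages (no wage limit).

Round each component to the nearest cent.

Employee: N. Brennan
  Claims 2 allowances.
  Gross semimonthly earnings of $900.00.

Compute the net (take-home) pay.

$855.07

Regional Income Tax: taxable = $900.00 − 2×$318.00 = $264.00
  10.2% × $264.00 = $26.93
Retirement Security Contribution: 1% × $900.00 = $9.00
Long-Term Care Levy: 1% × $900.00 = $9.00
Total withheld: $26.93 + $9.00 + $9.00 = $44.93
Net pay: $900.00 − $44.93 = $855.07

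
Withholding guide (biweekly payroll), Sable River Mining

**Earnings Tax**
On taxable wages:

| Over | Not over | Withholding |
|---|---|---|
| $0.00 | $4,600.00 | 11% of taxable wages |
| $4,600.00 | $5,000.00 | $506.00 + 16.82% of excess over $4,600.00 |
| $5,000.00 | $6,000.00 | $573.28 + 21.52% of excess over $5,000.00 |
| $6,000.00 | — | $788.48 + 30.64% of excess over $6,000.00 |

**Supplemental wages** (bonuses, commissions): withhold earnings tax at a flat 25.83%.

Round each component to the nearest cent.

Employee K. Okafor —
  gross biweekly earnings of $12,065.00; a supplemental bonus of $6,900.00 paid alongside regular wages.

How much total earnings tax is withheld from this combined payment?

$4,429.07

Earnings Tax: taxable = $12,065.00
  $788.48 + 30.64% × ($12,065.00 − $6,000.00) = $788.48 + 30.64% × $6,065.00 = $2,646.80
Supplemental (25.83% flat on bonus): 25.83% × $6,900.00 = $1,782.27
Total earnings tax: $2,646.80 + $1,782.27 = $4,429.07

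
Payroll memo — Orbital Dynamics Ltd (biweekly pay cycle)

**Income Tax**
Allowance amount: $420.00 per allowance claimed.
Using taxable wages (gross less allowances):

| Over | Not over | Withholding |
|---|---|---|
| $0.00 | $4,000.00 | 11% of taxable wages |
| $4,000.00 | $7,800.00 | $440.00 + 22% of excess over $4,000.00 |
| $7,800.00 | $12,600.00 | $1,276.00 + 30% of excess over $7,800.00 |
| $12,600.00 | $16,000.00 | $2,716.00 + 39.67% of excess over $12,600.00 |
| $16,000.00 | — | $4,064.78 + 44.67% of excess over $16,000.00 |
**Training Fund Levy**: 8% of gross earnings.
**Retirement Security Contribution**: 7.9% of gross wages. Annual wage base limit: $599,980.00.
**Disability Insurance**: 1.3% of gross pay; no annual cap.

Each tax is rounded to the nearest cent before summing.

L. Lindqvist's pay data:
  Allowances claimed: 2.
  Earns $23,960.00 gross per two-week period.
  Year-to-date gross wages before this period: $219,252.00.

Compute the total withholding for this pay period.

$11,366.40

Income Tax: taxable = $23,960.00 − 2×$420.00 = $23,120.00
  $4,064.78 + 44.67% × ($23,120.00 − $16,000.00) = $4,064.78 + 44.67% × $7,120.00 = $7,245.28
Training Fund Levy: 8% × $23,960.00 = $1,916.80
Retirement Security Contribution: 7.9% × $23,960.00 = $1,892.84
Disability Insurance: 1.3% × $23,960.00 = $311.48
Total: $7,245.28 + $1,916.80 + $1,892.84 + $311.48 = $11,366.40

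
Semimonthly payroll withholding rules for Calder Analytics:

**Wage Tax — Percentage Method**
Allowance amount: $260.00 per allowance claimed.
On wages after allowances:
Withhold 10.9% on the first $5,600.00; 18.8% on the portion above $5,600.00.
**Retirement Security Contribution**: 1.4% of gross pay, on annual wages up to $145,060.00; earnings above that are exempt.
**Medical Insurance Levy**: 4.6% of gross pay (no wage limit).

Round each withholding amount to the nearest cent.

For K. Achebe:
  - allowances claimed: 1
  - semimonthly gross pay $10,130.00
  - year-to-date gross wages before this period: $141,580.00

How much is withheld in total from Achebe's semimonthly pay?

Wage Tax: taxable = $10,130.00 − 1×$260.00 = $9,870.00
  $610.40 + 18.8% × ($9,870.00 − $5,600.00) = $610.40 + 18.8% × $4,270.00 = $1,413.16
Retirement Security Contribution: cap $145,060.00 − YTD $141,580.00 = $3,480.00 subject; 1.4% × $3,480.00 = $48.72
Medical Insurance Levy: 4.6% × $10,130.00 = $465.98
Total: $1,413.16 + $48.72 + $465.98 = $1,927.86

$1,927.86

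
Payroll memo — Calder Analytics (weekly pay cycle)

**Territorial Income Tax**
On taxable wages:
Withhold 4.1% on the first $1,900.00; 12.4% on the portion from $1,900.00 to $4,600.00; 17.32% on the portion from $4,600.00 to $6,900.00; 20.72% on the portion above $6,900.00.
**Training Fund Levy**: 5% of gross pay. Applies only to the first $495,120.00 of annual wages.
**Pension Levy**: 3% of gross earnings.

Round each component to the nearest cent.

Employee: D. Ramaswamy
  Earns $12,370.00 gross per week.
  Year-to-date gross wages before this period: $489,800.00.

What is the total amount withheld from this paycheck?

$2,581.54

Territorial Income Tax: taxable = $12,370.00
  $811.06 + 20.72% × ($12,370.00 − $6,900.00) = $811.06 + 20.72% × $5,470.00 = $1,944.44
Training Fund Levy: cap $495,120.00 − YTD $489,800.00 = $5,320.00 subject; 5% × $5,320.00 = $266.00
Pension Levy: 3% × $12,370.00 = $371.10
Total: $1,944.44 + $266.00 + $371.10 = $2,581.54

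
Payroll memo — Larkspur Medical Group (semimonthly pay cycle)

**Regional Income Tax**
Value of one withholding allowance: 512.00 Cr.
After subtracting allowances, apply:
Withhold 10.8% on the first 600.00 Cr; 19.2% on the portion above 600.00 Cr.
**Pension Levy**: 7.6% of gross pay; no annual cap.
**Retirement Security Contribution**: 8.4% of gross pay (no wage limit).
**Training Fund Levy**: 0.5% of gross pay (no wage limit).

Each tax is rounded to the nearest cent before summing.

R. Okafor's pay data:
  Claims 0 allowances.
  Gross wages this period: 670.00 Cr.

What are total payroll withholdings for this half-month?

188.79 Cr

Regional Income Tax: taxable = 670.00 Cr
  64.80 Cr + 19.2% × (670.00 Cr − 600.00 Cr) = 64.80 Cr + 19.2% × 70.00 Cr = 78.24 Cr
Pension Levy: 7.6% × 670.00 Cr = 50.92 Cr
Retirement Security Contribution: 8.4% × 670.00 Cr = 56.28 Cr
Training Fund Levy: 0.5% × 670.00 Cr = 3.35 Cr
Total: 78.24 Cr + 50.92 Cr + 56.28 Cr + 3.35 Cr = 188.79 Cr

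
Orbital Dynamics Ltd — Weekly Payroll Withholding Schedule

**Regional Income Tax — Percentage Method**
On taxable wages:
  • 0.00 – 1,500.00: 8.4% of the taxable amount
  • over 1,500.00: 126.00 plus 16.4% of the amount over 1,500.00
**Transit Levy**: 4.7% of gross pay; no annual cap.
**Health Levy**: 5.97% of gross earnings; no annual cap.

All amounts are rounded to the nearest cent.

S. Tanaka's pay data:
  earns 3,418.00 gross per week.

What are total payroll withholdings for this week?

Regional Income Tax: taxable = 3,418.00
  126.00 + 16.4% × (3,418.00 − 1,500.00) = 126.00 + 16.4% × 1,918.00 = 440.55
Transit Levy: 4.7% × 3,418.00 = 160.65
Health Levy: 5.97% × 3,418.00 = 204.05
Total: 440.55 + 160.65 + 204.05 = 805.25

805.25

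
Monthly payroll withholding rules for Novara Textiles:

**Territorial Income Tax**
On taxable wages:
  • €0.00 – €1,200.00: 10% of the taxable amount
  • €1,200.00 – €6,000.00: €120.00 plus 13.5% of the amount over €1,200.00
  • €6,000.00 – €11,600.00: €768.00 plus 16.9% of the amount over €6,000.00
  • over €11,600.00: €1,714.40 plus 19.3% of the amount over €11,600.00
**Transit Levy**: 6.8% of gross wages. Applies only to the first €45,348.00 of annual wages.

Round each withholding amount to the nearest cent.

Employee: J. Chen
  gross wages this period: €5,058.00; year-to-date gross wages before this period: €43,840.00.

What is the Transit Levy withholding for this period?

Transit Levy: cap €45,348.00 − YTD €43,840.00 = €1,508.00 subject; 6.8% × €1,508.00 = €102.54

€102.54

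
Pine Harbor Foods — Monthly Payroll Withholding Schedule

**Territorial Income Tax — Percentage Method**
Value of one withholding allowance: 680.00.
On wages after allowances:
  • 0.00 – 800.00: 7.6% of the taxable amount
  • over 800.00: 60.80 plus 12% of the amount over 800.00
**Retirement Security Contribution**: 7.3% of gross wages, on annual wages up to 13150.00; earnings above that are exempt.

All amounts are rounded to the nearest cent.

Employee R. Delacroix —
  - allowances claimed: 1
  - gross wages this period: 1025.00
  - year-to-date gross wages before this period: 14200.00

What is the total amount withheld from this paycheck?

Territorial Income Tax: taxable = 1025.00 − 1×680.00 = 345.00
  7.6% × 345.00 = 26.22
Retirement Security Contribution: YTD 14200.00 ≥ cap 13150.00 → 0.00
Total: 26.22 + 0.00 = 26.22

26.22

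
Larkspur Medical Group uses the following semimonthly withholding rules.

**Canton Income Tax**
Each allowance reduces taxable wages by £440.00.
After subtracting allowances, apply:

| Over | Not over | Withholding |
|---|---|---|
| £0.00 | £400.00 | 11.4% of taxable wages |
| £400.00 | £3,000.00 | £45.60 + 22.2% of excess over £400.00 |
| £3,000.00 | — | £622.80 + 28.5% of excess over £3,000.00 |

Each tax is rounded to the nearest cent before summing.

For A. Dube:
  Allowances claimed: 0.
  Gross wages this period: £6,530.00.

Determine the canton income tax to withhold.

Canton Income Tax: taxable = £6,530.00
  £622.80 + 28.5% × (£6,530.00 − £3,000.00) = £622.80 + 28.5% × £3,530.00 = £1,628.85

£1,628.85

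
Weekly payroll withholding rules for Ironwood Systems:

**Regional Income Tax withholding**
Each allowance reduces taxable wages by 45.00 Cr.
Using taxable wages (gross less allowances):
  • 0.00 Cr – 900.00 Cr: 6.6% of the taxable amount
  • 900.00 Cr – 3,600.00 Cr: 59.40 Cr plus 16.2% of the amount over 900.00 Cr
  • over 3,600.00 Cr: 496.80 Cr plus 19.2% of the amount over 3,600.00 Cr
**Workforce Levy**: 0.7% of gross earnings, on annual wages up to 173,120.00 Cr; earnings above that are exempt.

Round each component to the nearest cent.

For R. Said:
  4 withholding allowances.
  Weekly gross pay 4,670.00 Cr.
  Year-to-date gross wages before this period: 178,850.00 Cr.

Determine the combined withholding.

Regional Income Tax: taxable = 4,670.00 Cr − 4×45.00 Cr = 4,490.00 Cr
  496.80 Cr + 19.2% × (4,490.00 Cr − 3,600.00 Cr) = 496.80 Cr + 19.2% × 890.00 Cr = 667.68 Cr
Workforce Levy: YTD 178,850.00 Cr ≥ cap 173,120.00 Cr → 0.00 Cr
Total: 667.68 Cr + 0.00 Cr = 667.68 Cr

667.68 Cr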